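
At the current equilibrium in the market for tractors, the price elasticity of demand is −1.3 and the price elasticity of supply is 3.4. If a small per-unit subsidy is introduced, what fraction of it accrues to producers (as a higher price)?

For a small subsidy around the equilibrium, the benefit split depends on the relative slopes, which at a point are proportional to the elasticities.
Buyer share = εs/(εs + |εd|) = 3.4/(3.4 + 1.3) = 34/47; seller share = |εd|/(εs + |εd|) = 13/47.
So producers capture 13/47 of the subsidy.

Producer share = 13/47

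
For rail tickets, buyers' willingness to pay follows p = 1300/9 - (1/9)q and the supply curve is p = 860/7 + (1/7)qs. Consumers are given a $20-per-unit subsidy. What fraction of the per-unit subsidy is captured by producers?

Pre-subsidy: 1300/9 - (1/9)q = 860/7 + (1/7)q gives q* = 85 and p* = 135.
With the rebate, buyers effectively pay pb = ps − 20, where ps is the price sellers receive.
On the curves, pb = 1300/9 - (1/9)q and ps = 860/7 + (1/7)q; the wedge ps − pb = 20 gives 860/7 + (1/7)q − (1300/9 - (1/9)q) = 20, so q' = 163.75.
Then pb = 1300/9 − (1/9)·163.75 = 126.25 and ps = 860/7 + (1/7)·163.75 = 146.25.
Buyers' price falls by p* − pb = 135 − 126.25 = 8.75; sellers' price rises by ps − p* = 146.25 − 135 = 11.25.
So producers capture 11.25/20 = 0.5625 of each unit of subsidy.

Producer share = 0.5625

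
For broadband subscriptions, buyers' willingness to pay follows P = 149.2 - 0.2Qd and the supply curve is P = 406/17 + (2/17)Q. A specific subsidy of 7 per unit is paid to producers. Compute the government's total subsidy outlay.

Government cost = 26243/9

Pre-subsidy: 149.2 - 0.2Q = 406/17 + (2/17)Q gives Q* = 10652/27 and P* = 1898/27.
With the subsidy, sellers receive Ps = Pb + 7 for each unit, where Pb is the price buyers pay.
On the curves, Pb = 149.2 - 0.2Q and Ps = 406/17 + (2/17)Q; the wedge Ps − Pb = 7 gives 406/17 + (2/17)Q − (149.2 - 0.2Q) = 7, so Q' = 3749/9.
Then Pb = 149.2 − 0.2·(3749/9) = 593/9 and Ps = 406/17 + (2/17)·(3749/9) = 656/9.
Government outlay = subsidy × quantity = 7 × 3749/9 = 26243/9.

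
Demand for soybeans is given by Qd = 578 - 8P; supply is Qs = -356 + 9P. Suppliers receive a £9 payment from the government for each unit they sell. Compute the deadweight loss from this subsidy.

Deadweight loss = 2916/17

Pre-subsidy: 578 - 8P = -356 + 9P gives P* = 934/17, Q* = 2354/17.
With the subsidy, sellers receive Ps = Pb + 9 for each unit, where Pb is the price buyers pay.
Supply in terms of Pb becomes Qs = -356 + 9(Pb + 9) = -275 + 9Pb. Setting this equal to demand: 578 - 8Pb = -275 + 9Pb, so Pb = 853/17.
Sellers receive Ps = 853/17 + 9 = 1006/17; Q' = 578 − 8·(853/17) = 3002/17.
The subsidy expands output by 3002/17 − 2354/17 = 648/17 past the efficient level; on those units the gap between marginal cost and willingness to pay runs from 0 up to 9.
DWL = ½ × 9 × 648/17 = 2916/17.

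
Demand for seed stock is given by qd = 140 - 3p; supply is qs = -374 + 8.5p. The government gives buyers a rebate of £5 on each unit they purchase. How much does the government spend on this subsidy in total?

Pre-subsidy: 140 - 3p = -374 + 8.5p gives p* = 1028/23, q* = 136/23.
With the rebate, buyers effectively pay pb = ps − 5, where ps is the price sellers receive.
Demand in terms of ps becomes qd = 140 − 3(ps − 5) = 155 - 3ps. Setting this equal to supply: 155 - 3ps = -374 + 8.5ps, so ps = 46.
Buyers pay pb = 46 − 5 = 41; q' = -374 + 8.5·46 = 17.
Government outlay = subsidy × quantity = 5 × 17 = 85.

Government cost = £85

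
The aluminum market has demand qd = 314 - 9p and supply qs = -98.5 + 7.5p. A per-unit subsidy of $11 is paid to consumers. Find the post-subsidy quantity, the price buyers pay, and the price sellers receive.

Pre-subsidy: 314 - 9p = -98.5 + 7.5p gives p* = 25, q* = 89.
With the rebate, buyers effectively pay pb = ps − 11, where ps is the price sellers receive.
Demand in terms of ps becomes qd = 314 − 9(ps − 11) = 413 - 9ps. Setting this equal to supply: 413 - 9ps = -98.5 + 7.5ps, so ps = 31.
Buyers pay pb = 31 − 11 = 20; q' = -98.5 + 7.5·31 = 134.

q' = 134; buyers pay $20; sellers receive $31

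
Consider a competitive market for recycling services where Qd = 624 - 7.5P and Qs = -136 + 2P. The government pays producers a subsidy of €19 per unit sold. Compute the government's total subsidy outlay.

Government cost = €1026

Pre-subsidy: 624 - 7.5P = -136 + 2P gives P* = 80, Q* = 24.
With the subsidy, sellers receive Ps = Pb + 19 for each unit, where Pb is the price buyers pay.
Supply in terms of Pb becomes Qs = -136 + 2(Pb + 19) = -98 + 2Pb. Setting this equal to demand: 624 - 7.5Pb = -98 + 2Pb, so Pb = 76.
Sellers receive Ps = 76 + 19 = 95; Q' = 624 − 7.5·76 = 54.
Government outlay = subsidy × quantity = 19 × 54 = 1026.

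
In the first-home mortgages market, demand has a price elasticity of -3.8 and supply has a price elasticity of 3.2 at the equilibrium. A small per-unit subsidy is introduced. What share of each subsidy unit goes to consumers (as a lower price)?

Consumer share = 16/35

For a small subsidy around the equilibrium, the benefit split depends on the relative slopes, which at a point are proportional to the elasticities.
Buyer share = εs/(εs + |εd|) = 3.2/(3.2 + 3.8) = 16/35; seller share = |εd|/(εs + |εd|) = 19/35.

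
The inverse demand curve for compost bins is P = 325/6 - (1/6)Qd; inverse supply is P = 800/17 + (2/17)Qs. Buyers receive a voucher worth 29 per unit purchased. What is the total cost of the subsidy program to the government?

Government cost = 3683

Pre-subsidy: 325/6 - (1/6)Q = 800/17 + (2/17)Q gives Q* = 25 and P* = 50.
With the rebate, buyers effectively pay Pb = Ps − 29, where Ps is the price sellers receive.
On the curves, Pb = 325/6 - (1/6)Q and Ps = 800/17 + (2/17)Q; the wedge Ps − Pb = 29 gives 800/17 + (2/17)Q − (325/6 - (1/6)Q) = 29, so Q' = 127.
Then Pb = 325/6 − (1/6)·127 = 33 and Ps = 800/17 + (2/17)·127 = 62.
Government outlay = subsidy × quantity = 29 × 127 = 3683.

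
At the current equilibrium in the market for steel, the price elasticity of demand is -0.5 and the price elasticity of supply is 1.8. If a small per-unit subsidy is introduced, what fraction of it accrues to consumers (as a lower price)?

Consumer share = 18/23

For a small subsidy around the equilibrium, the benefit split depends on the relative slopes, which at a point are proportional to the elasticities.
Buyer share = εs/(εs + |εd|) = 1.8/(1.8 + 0.5) = 18/23; seller share = |εd|/(εs + |εd|) = 5/23.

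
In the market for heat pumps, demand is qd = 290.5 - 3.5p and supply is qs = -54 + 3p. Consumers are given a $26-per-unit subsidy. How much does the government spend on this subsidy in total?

Pre-subsidy: 290.5 - 3.5p = -54 + 3p gives p* = 53, q* = 105.
With the rebate, buyers effectively pay pb = ps − 26, where ps is the price sellers receive.
Demand in terms of ps becomes qd = 290.5 − 3.5(ps − 26) = 381.5 - 3.5ps. Setting this equal to supply: 381.5 - 3.5ps = -54 + 3ps, so ps = 67.
Buyers pay pb = 67 − 26 = 41; q' = -54 + 3·67 = 147.
Government outlay = subsidy × quantity = 26 × 147 = 3822.

Government cost = $3822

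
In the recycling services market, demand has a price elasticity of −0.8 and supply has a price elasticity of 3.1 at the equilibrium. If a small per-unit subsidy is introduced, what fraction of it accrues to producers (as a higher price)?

For a small subsidy around the equilibrium, the benefit split depends on the relative slopes, which at a point are proportional to the elasticities.
Buyer share = εs/(εs + |εd|) = 3.1/(3.1 + 0.8) = 31/39; seller share = |εd|/(εs + |εd|) = 8/39.
So producers capture 8/39 of the subsidy.

Producer share = 8/39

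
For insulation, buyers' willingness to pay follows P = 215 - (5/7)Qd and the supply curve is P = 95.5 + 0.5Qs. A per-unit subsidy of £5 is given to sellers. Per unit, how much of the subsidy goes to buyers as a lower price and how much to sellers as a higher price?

Buyers gain 50/17 per unit; sellers gain 35/17 per unit

Pre-subsidy: 215 - (5/7)Q = 95.5 + 0.5Q gives Q* = 1673/17 and P* = 2460/17.
With the subsidy, sellers receive Ps = Pb + 5 for each unit, where Pb is the price buyers pay.
On the curves, Pb = 215 - (5/7)Q and Ps = 95.5 + 0.5Q; the wedge Ps − Pb = 5 gives 95.5 + 0.5Q − (215 - (5/7)Q) = 5, so Q' = 1743/17.
Then Pb = 215 − (5/7)·(1743/17) = 2410/17 and Ps = 95.5 + 0.5·(1743/17) = 2495/17.
Buyers' price falls by P* − Pb = 2460/17 − 2410/17 = 50/17; sellers' price rises by Ps − P* = 2495/17 − 2460/17 = 35/17.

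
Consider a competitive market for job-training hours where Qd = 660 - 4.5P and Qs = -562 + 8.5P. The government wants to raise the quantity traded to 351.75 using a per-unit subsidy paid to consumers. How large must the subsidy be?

At Q = 351.75, invert demand for the buyer price: Pb = (660 − 351.75)/4.5 = 68.5; invert supply for the seller price: Ps = (351.75 − (-562))/8.5 = 107.5.
The subsidy must fill the gap: s = Ps − Pb = 107.5 − 68.5 = 39.

Required subsidy s = 39 per unit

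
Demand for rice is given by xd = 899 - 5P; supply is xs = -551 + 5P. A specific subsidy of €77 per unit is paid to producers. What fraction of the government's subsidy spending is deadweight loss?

Pre-subsidy: 899 - 5P = -551 + 5P gives P* = 145, x* = 174.
With the subsidy, sellers receive Ps = Pb + 77 for each unit, where Pb is the price buyers pay.
Supply in terms of Pb becomes xs = -551 + 5(Pb + 77) = -166 + 5Pb. Setting this equal to demand: 899 - 5Pb = -166 + 5Pb, so Pb = 106.5.
Sellers receive Ps = 106.5 + 77 = 183.5; x' = 899 − 5·106.5 = 366.5.
ΔCS = ½(174 + 366.5)(145 − 106.5) = 10404.625; ΔPS = ½(174 + 366.5)(183.5 − 145) = 10404.625.
Government spending = 77 × 366.5 = 28220.5.
DWL = ½ × 77 × (366.5 − 174) = 7411.25; fraction = 7411.25 / 28220.5 = 385/1466.

DWL / government spending = 385/1466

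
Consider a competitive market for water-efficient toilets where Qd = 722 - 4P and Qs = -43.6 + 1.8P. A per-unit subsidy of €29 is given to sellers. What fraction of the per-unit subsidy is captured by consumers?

Consumer share = 9/29

Pre-subsidy: 722 - 4P = -43.6 + 1.8P gives P* = 132, Q* = 194.
With the subsidy, sellers receive Ps = Pb + 29 for each unit, where Pb is the price buyers pay.
Supply in terms of Pb becomes Qs = -43.6 + 1.8(Pb + 29) = 8.6 + 1.8Pb. Setting this equal to demand: 722 - 4Pb = 8.6 + 1.8Pb, so Pb = 123.
Sellers receive Ps = 123 + 29 = 152; Q' = 722 − 4·123 = 230.
Buyers' price falls by P* − Pb = 132 − 123 = 9; sellers' price rises by Ps − P* = 152 − 132 = 20.
So consumers capture 9/29 = 9/29 of each unit of subsidy.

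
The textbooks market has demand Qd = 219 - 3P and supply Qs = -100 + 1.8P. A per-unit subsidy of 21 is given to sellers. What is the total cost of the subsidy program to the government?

Pre-subsidy: 219 - 3P = -100 + 1.8P gives P* = 1595/24, Q* = 19.625.
With the subsidy, sellers receive Ps = Pb + 21 for each unit, where Pb is the price buyers pay.
Supply in terms of Pb becomes Qs = -100 + 1.8(Pb + 21) = -62.2 + 1.8Pb. Setting this equal to demand: 219 - 3Pb = -62.2 + 1.8Pb, so Pb = 703/12.
Sellers receive Ps = 703/12 + 21 = 955/12; Q' = 219 − 3·(703/12) = 43.25.
Government outlay = subsidy × quantity = 21 × 43.25 = 908.25.

Government cost = 908.25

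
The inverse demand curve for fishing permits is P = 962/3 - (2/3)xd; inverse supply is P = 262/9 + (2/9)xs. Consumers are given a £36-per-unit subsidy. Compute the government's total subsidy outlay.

Government cost = £13266

Pre-subsidy: 962/3 - (2/3)x = 262/9 + (2/9)x gives x* = 328 and P* = 102.
With the rebate, buyers effectively pay Pb = Ps − 36, where Ps is the price sellers receive.
On the curves, Pb = 962/3 - (2/3)x and Ps = 262/9 + (2/9)x; the wedge Ps − Pb = 36 gives 262/9 + (2/9)x − (962/3 - (2/3)x) = 36, so x' = 368.5.
Then Pb = 962/3 − (2/3)·368.5 = 75 and Ps = 262/9 + (2/9)·368.5 = 111.
Government outlay = subsidy × quantity = 36 × 368.5 = 13266.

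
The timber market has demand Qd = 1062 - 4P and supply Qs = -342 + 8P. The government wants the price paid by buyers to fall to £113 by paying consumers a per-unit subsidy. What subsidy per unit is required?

Required subsidy s = £6 per unit

At a buyer price of 113, quantity demanded is 1062 − 4·113 = 610.
Sellers supply 610 only when they receive Ps with -342 + 8·Ps = 610, i.e. Ps = 119.
s = Ps − Pb = 119 − 113 = 6.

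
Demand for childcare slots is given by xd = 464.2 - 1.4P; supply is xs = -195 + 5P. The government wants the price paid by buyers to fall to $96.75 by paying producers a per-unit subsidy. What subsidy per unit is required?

At a buyer price of 96.75, quantity demanded is 464.2 − 1.4·96.75 = 328.75.
Sellers supply 328.75 only when they receive Ps with -195 + 5·Ps = 328.75, i.e. Ps = 104.75.
s = Ps − Pb = 104.75 − 96.75 = 8.

Required subsidy s = $8 per unit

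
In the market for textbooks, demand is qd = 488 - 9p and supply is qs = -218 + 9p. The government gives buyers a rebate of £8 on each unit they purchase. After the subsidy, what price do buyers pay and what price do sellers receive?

Buyers pay 317/9; sellers receive 389/9

Pre-subsidy: 488 - 9p = -218 + 9p gives p* = 353/9, q* = 135.
With the rebate, buyers effectively pay pb = ps − 8, where ps is the price sellers receive.
Demand in terms of ps becomes qd = 488 − 9(ps − 8) = 560 - 9ps. Setting this equal to supply: 560 - 9ps = -218 + 9ps, so ps = 389/9.
Buyers pay pb = 389/9 − 8 = 317/9; q' = -218 + 9·(389/9) = 171.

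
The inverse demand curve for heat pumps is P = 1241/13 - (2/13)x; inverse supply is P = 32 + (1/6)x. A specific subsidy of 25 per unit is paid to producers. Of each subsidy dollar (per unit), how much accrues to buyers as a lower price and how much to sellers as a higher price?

Pre-subsidy: 1241/13 - (2/13)x = 32 + (1/6)x gives x* = 198 and P* = 65.
With the subsidy, sellers receive Ps = Pb + 25 for each unit, where Pb is the price buyers pay.
On the curves, Pb = 1241/13 - (2/13)x and Ps = 32 + (1/6)x; the wedge Ps − Pb = 25 gives 32 + (1/6)x − (1241/13 - (2/13)x) = 25, so x' = 276.
Then Pb = 1241/13 − (2/13)·276 = 53 and Ps = 32 + (1/6)·276 = 78.
Buyers' price falls by P* − Pb = 65 − 53 = 12; sellers' price rises by Ps − P* = 78 − 65 = 13.

Buyers gain 12 per unit; sellers gain 13 per unit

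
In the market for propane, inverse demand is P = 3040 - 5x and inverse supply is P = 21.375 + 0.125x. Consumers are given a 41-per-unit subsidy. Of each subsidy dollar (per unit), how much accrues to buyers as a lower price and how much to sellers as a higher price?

Buyers gain 40 per unit; sellers gain 1 per unit

Pre-subsidy: 3040 - 5x = 21.375 + 0.125x gives x* = 589 and P* = 95.
With the rebate, buyers effectively pay Pb = Ps − 41, where Ps is the price sellers receive.
On the curves, Pb = 3040 - 5x and Ps = 21.375 + 0.125x; the wedge Ps − Pb = 41 gives 21.375 + 0.125x − (3040 - 5x) = 41, so x' = 597.
Then Pb = 3040 − 5·597 = 55 and Ps = 21.375 + 0.125·597 = 96.
Buyers' price falls by P* − Pb = 95 − 55 = 40; sellers' price rises by Ps − P* = 96 − 95 = 1.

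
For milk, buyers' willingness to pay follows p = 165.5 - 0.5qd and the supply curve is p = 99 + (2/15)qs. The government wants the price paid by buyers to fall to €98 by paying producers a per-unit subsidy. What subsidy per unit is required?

Required subsidy s = €19 per unit

At a buyer price of 98, quantity demanded is 331 − 2·98 = 135.
Sellers supply 135 only when they receive ps = 99 + (2/15)·135 = 117.
s = ps − pb = 117 − 98 = 19.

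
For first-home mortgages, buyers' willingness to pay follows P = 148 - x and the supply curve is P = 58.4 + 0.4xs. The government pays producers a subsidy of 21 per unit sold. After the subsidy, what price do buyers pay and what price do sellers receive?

Pre-subsidy: 148 - x = 58.4 + 0.4x gives x* = 64 and P* = 84.
With the subsidy, sellers receive Ps = Pb + 21 for each unit, where Pb is the price buyers pay.
On the curves, Pb = 148 - x and Ps = 58.4 + 0.4x; the wedge Ps − Pb = 21 gives 58.4 + 0.4x − (148 - x) = 21, so x' = 79.
Then Pb = 148 − 1·79 = 69 and Ps = 58.4 + 0.4·79 = 90.

Buyers pay 69; sellers receive 90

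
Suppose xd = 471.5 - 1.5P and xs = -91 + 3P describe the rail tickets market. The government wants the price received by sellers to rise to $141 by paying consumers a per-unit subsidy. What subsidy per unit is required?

Required subsidy s = $48 per unit

At a seller price of 141, quantity supplied is -91 + 3·141 = 332.
Buyers absorb 332 only when they pay Pb with 471.5 − 1.5·Pb = 332, i.e. Pb = 93.
s = Ps − Pb = 141 − 93 = 48.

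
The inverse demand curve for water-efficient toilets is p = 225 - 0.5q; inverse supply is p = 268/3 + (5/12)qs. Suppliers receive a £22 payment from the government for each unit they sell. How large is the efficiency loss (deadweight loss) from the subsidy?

Deadweight loss = £264

Pre-subsidy: 225 - 0.5q = 268/3 + (5/12)q gives q* = 148 and p* = 151.
With the subsidy, sellers receive ps = pb + 22 for each unit, where pb is the price buyers pay.
On the curves, pb = 225 - 0.5q and ps = 268/3 + (5/12)q; the wedge ps − pb = 22 gives 268/3 + (5/12)q − (225 - 0.5q) = 22, so q' = 172.
Then pb = 225 − 0.5·172 = 139 and ps = 268/3 + (5/12)·172 = 161.
The subsidy expands output by 172 − 148 = 24 past the efficient level; on those units the gap between marginal cost and willingness to pay runs from 0 up to 22.
DWL = ½ × 22 × 24 = 264.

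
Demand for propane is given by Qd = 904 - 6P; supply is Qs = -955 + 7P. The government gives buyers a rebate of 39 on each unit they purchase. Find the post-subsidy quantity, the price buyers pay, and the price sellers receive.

Pre-subsidy: 904 - 6P = -955 + 7P gives P* = 143, Q* = 46.
With the rebate, buyers effectively pay Pb = Ps − 39, where Ps is the price sellers receive.
Demand in terms of Ps becomes Qd = 904 − 6(Ps − 39) = 1138 - 6Ps. Setting this equal to supply: 1138 - 6Ps = -955 + 7Ps, so Ps = 161.
Buyers pay Pb = 161 − 39 = 122; Q' = -955 + 7·161 = 172.

Q' = 172; buyers pay 122; sellers receive 161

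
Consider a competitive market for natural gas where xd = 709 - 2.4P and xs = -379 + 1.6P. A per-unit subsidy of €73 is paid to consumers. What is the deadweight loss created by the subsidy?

Deadweight loss = €2557.92

Pre-subsidy: 709 - 2.4P = -379 + 1.6P gives P* = 272, x* = 56.2.
With the rebate, buyers effectively pay Pb = Ps − 73, where Ps is the price sellers receive.
Demand in terms of Ps becomes xd = 709 − 2.4(Ps − 73) = 884.2 - 2.4Ps. Setting this equal to supply: 884.2 - 2.4Ps = -379 + 1.6Ps, so Ps = 315.8.
Buyers pay Pb = 315.8 − 73 = 242.8; x' = -379 + 1.6·315.8 = 126.28.
The subsidy expands output by 126.28 − 56.2 = 70.08 past the efficient level; on those units the gap between marginal cost and willingness to pay runs from 0 up to 73.
DWL = ½ × 73 × 70.08 = 2557.92.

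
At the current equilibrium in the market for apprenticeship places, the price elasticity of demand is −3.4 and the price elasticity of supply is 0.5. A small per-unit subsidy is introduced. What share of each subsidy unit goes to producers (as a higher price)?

Producer share = 34/39

For a small subsidy around the equilibrium, the benefit split depends on the relative slopes, which at a point are proportional to the elasticities.
Buyer share = εs/(εs + |εd|) = 0.5/(0.5 + 3.4) = 5/39; seller share = |εd|/(εs + |εd|) = 34/39.
So producers capture 34/39 of the subsidy.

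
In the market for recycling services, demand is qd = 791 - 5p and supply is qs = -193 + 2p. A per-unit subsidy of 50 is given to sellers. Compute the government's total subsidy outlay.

Pre-subsidy: 791 - 5p = -193 + 2p gives p* = 984/7, q* = 617/7.
With the subsidy, sellers receive ps = pb + 50 for each unit, where pb is the price buyers pay.
Supply in terms of pb becomes qs = -193 + 2(pb + 50) = -93 + 2pb. Setting this equal to demand: 791 - 5pb = -93 + 2pb, so pb = 884/7.
Sellers receive ps = 884/7 + 50 = 1234/7; q' = 791 − 5·(884/7) = 1117/7.
Government outlay = subsidy × quantity = 50 × 1117/7 = 55850/7.

Government cost = 55850/7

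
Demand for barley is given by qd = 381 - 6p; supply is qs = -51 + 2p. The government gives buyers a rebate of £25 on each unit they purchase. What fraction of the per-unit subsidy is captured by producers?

Producer share = 0.75

Pre-subsidy: 381 - 6p = -51 + 2p gives p* = 54, q* = 57.
With the rebate, buyers effectively pay pb = ps − 25, where ps is the price sellers receive.
Demand in terms of ps becomes qd = 381 − 6(ps − 25) = 531 - 6ps. Setting this equal to supply: 531 - 6ps = -51 + 2ps, so ps = 72.75.
Buyers pay pb = 72.75 − 25 = 47.75; q' = -51 + 2·72.75 = 94.5.
Buyers' price falls by p* − pb = 54 − 47.75 = 6.25; sellers' price rises by ps − p* = 72.75 − 54 = 18.75.
So producers capture 18.75/25 = 0.75 of each unit of subsidy.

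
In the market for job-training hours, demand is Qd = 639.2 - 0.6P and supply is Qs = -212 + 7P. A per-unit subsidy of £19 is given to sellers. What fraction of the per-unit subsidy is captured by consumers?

Pre-subsidy: 639.2 - 0.6P = -212 + 7P gives P* = 112, Q* = 572.
With the subsidy, sellers receive Ps = Pb + 19 for each unit, where Pb is the price buyers pay.
Supply in terms of Pb becomes Qs = -212 + 7(Pb + 19) = -79 + 7Pb. Setting this equal to demand: 639.2 - 0.6Pb = -79 + 7Pb, so Pb = 94.5.
Sellers receive Ps = 94.5 + 19 = 113.5; Q' = 639.2 − 0.6·94.5 = 582.5.
Buyers' price falls by P* − Pb = 112 − 94.5 = 17.5; sellers' price rises by Ps − P* = 113.5 − 112 = 1.5.
So consumers capture 17.5/19 = 35/38 of each unit of subsidy.

Consumer share = 35/38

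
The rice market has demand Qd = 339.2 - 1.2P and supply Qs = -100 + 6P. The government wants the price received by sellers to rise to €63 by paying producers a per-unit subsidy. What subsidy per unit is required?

Required subsidy s = €12 per unit

At a seller price of 63, quantity supplied is -100 + 6·63 = 278.
Buyers absorb 278 only when they pay Pb with 339.2 − 1.2·Pb = 278, i.e. Pb = 51.
s = Ps − Pb = 63 − 51 = 12.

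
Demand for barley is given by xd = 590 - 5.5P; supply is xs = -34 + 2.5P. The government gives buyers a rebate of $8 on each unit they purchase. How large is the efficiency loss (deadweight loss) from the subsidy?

Deadweight loss = $55

Pre-subsidy: 590 - 5.5P = -34 + 2.5P gives P* = 78, x* = 161.
With the rebate, buyers effectively pay Pb = Ps − 8, where Ps is the price sellers receive.
Demand in terms of Ps becomes xd = 590 − 5.5(Ps − 8) = 634 - 5.5Ps. Setting this equal to supply: 634 - 5.5Ps = -34 + 2.5Ps, so Ps = 83.5.
Buyers pay Pb = 83.5 − 8 = 75.5; x' = -34 + 2.5·83.5 = 174.75.
The subsidy expands output by 174.75 − 161 = 13.75 past the efficient level; on those units the gap between marginal cost and willingness to pay runs from 0 up to 8.
DWL = ½ × 8 × 13.75 = 55.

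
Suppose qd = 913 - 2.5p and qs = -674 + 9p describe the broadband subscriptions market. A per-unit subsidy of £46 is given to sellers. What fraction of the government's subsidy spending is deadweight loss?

DWL / government spending = 45/658

Pre-subsidy: 913 - 2.5p = -674 + 9p gives p* = 138, q* = 568.
With the subsidy, sellers receive ps = pb + 46 for each unit, where pb is the price buyers pay.
Supply in terms of pb becomes qs = -674 + 9(pb + 46) = -260 + 9pb. Setting this equal to demand: 913 - 2.5pb = -260 + 9pb, so pb = 102.
Sellers receive ps = 102 + 46 = 148; q' = 913 − 2.5·102 = 658.
ΔCS = ½(568 + 658)(138 − 102) = 22068; ΔPS = ½(568 + 658)(148 − 138) = 6130.
Government spending = 46 × 658 = 30268.
DWL = ½ × 46 × (658 − 568) = 2070; fraction = 2070 / 30268 = 45/658.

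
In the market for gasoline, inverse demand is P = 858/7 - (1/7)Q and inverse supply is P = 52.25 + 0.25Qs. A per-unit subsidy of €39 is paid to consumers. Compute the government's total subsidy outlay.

Pre-subsidy: 858/7 - (1/7)Q = 52.25 + 0.25Q gives Q* = 179 and P* = 97.
With the rebate, buyers effectively pay Pb = Ps − 39, where Ps is the price sellers receive.
On the curves, Pb = 858/7 - (1/7)Q and Ps = 52.25 + 0.25Q; the wedge Ps − Pb = 39 gives 52.25 + 0.25Q − (858/7 - (1/7)Q) = 39, so Q' = 3061/11.
Then Pb = 858/7 − (1/7)·(3061/11) = 911/11 and Ps = 52.25 + 0.25·(3061/11) = 1340/11.
Government outlay = subsidy × quantity = 39 × 3061/11 = 119379/11.

Government cost = 119379/11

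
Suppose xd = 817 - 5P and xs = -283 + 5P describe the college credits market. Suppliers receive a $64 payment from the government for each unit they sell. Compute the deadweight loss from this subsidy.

Deadweight loss = $5120

Pre-subsidy: 817 - 5P = -283 + 5P gives P* = 110, x* = 267.
With the subsidy, sellers receive Ps = Pb + 64 for each unit, where Pb is the price buyers pay.
Supply in terms of Pb becomes xs = -283 + 5(Pb + 64) = 37 + 5Pb. Setting this equal to demand: 817 - 5Pb = 37 + 5Pb, so Pb = 78.
Sellers receive Ps = 78 + 64 = 142; x' = 817 − 5·78 = 427.
The subsidy expands output by 427 − 267 = 160 past the efficient level; on those units the gap between marginal cost and willingness to pay runs from 0 up to 64.
DWL = ½ × 64 × 160 = 5120.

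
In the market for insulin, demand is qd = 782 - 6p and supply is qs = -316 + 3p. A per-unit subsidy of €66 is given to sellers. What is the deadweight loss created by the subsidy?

Deadweight loss = €4356

Pre-subsidy: 782 - 6p = -316 + 3p gives p* = 122, q* = 50.
With the subsidy, sellers receive ps = pb + 66 for each unit, where pb is the price buyers pay.
Supply in terms of pb becomes qs = -316 + 3(pb + 66) = -118 + 3pb. Setting this equal to demand: 782 - 6pb = -118 + 3pb, so pb = 100.
Sellers receive ps = 100 + 66 = 166; q' = 782 − 6·100 = 182.
The subsidy expands output by 182 − 50 = 132 past the efficient level; on those units the gap between marginal cost and willingness to pay runs from 0 up to 66.
DWL = ½ × 66 × 132 = 4356.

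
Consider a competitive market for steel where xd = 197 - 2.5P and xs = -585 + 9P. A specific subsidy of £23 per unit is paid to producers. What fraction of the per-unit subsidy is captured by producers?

Producer share = 5/23

Pre-subsidy: 197 - 2.5P = -585 + 9P gives P* = 68, x* = 27.
With the subsidy, sellers receive Ps = Pb + 23 for each unit, where Pb is the price buyers pay.
Supply in terms of Pb becomes xs = -585 + 9(Pb + 23) = -378 + 9Pb. Setting this equal to demand: 197 - 2.5Pb = -378 + 9Pb, so Pb = 50.
Sellers receive Ps = 50 + 23 = 73; x' = 197 − 2.5·50 = 72.
Buyers' price falls by P* − Pb = 68 − 50 = 18; sellers' price rises by Ps − P* = 73 − 68 = 5.
So producers capture 5/23 = 5/23 of each unit of subsidy.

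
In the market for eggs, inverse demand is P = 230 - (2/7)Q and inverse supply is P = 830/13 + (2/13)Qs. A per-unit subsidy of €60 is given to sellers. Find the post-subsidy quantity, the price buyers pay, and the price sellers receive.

Q' = 514.5; buyers pay €83; sellers receive €143

Pre-subsidy: 230 - (2/7)Q = 830/13 + (2/13)Q gives Q* = 378 and P* = 122.
With the subsidy, sellers receive Ps = Pb + 60 for each unit, where Pb is the price buyers pay.
On the curves, Pb = 230 - (2/7)Q and Ps = 830/13 + (2/13)Q; the wedge Ps − Pb = 60 gives 830/13 + (2/13)Q − (230 - (2/7)Q) = 60, so Q' = 514.5.
Then Pb = 230 − (2/7)·514.5 = 83 and Ps = 830/13 + (2/13)·514.5 = 143.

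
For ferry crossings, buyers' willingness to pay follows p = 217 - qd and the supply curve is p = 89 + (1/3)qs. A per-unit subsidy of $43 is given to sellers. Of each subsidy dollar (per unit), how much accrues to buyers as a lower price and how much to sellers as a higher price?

Pre-subsidy: 217 - q = 89 + (1/3)q gives q* = 96 and p* = 121.
With the subsidy, sellers receive ps = pb + 43 for each unit, where pb is the price buyers pay.
On the curves, pb = 217 - q and ps = 89 + (1/3)q; the wedge ps − pb = 43 gives 89 + (1/3)q − (217 - q) = 43, so q' = 128.25.
Then pb = 217 − 1·128.25 = 88.75 and ps = 89 + (1/3)·128.25 = 131.75.
Buyers' price falls by p* − pb = 121 − 88.75 = 32.25; sellers' price rises by ps − p* = 131.75 − 121 = 10.75.

Buyers gain $32.25 per unit; sellers gain $10.75 per unit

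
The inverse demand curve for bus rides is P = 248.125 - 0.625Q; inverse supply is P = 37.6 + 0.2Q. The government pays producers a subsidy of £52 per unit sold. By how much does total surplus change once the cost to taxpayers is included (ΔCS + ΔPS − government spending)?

Net change in total surplus = -54080/33

Pre-subsidy: 248.125 - 0.625Q = 37.6 + 0.2Q gives Q* = 2807/11 and P* = 975/11.
With the subsidy, sellers receive Ps = Pb + 52 for each unit, where Pb is the price buyers pay.
On the curves, Pb = 248.125 - 0.625Q and Ps = 37.6 + 0.2Q; the wedge Ps − Pb = 52 gives 37.6 + 0.2Q − (248.125 - 0.625Q) = 52, so Q' = 10501/33.
Then Pb = 248.125 − 0.625·(10501/33) = 1625/33 and Ps = 37.6 + 0.2·(10501/33) = 3341/33.
ΔCS = ½(2807/11 + 10501/33)(975/11 − 1625/33) = 12299300/1089; ΔPS = ½(2807/11 + 10501/33)(3341/33 − 975/11) = 3935776/1089.
Government spending = 52 × 10501/33 = 546052/33.
Net change = 12299300/1089 + 3935776/1089 − 546052/33 = -54080/33. The loss equals the DWL triangle ½·52·2080/33.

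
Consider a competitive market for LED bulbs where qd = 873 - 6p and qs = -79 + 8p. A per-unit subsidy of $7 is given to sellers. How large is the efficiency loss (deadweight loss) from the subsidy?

Pre-subsidy: 873 - 6p = -79 + 8p gives p* = 68, q* = 465.
With the subsidy, sellers receive ps = pb + 7 for each unit, where pb is the price buyers pay.
Supply in terms of pb becomes qs = -79 + 8(pb + 7) = -23 + 8pb. Setting this equal to demand: 873 - 6pb = -23 + 8pb, so pb = 64.
Sellers receive ps = 64 + 7 = 71; q' = 873 − 6·64 = 489.
The subsidy expands output by 489 − 465 = 24 past the efficient level; on those units the gap between marginal cost and willingness to pay runs from 0 up to 7.
DWL = ½ × 7 × 24 = 84.

Deadweight loss = $84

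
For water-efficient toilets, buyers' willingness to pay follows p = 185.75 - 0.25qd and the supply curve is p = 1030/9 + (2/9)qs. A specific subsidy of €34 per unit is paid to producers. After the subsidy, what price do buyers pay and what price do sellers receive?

Pre-subsidy: 185.75 - 0.25q = 1030/9 + (2/9)q gives q* = 151 and p* = 148.
With the subsidy, sellers receive ps = pb + 34 for each unit, where pb is the price buyers pay.
On the curves, pb = 185.75 - 0.25q and ps = 1030/9 + (2/9)q; the wedge ps − pb = 34 gives 1030/9 + (2/9)q − (185.75 - 0.25q) = 34, so q' = 223.
Then pb = 185.75 − 0.25·223 = 130 and ps = 1030/9 + (2/9)·223 = 164.

Buyers pay €130; sellers receive €164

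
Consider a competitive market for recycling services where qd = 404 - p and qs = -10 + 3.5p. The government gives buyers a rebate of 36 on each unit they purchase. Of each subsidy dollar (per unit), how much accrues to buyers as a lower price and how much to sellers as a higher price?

Pre-subsidy: 404 - p = -10 + 3.5p gives p* = 92, q* = 312.
With the rebate, buyers effectively pay pb = ps − 36, where ps is the price sellers receive.
Demand in terms of ps becomes qd = 404 − 1(ps − 36) = 440 - ps. Setting this equal to supply: 440 - ps = -10 + 3.5ps, so ps = 100.
Buyers pay pb = 100 − 36 = 64; q' = -10 + 3.5·100 = 340.
Buyers' price falls by p* − pb = 92 − 64 = 28; sellers' price rises by ps − p* = 100 − 92 = 8.

Buyers gain 28 per unit; sellers gain 8 per unit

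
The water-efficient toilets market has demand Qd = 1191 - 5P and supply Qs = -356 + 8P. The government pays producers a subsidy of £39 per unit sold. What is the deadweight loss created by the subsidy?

Deadweight loss = £2340

Pre-subsidy: 1191 - 5P = -356 + 8P gives P* = 119, Q* = 596.
With the subsidy, sellers receive Ps = Pb + 39 for each unit, where Pb is the price buyers pay.
Supply in terms of Pb becomes Qs = -356 + 8(Pb + 39) = -44 + 8Pb. Setting this equal to demand: 1191 - 5Pb = -44 + 8Pb, so Pb = 95.
Sellers receive Ps = 95 + 39 = 134; Q' = 1191 − 5·95 = 716.
The subsidy expands output by 716 − 596 = 120 past the efficient level; on those units the gap between marginal cost and willingness to pay runs from 0 up to 39.
DWL = ½ × 39 × 120 = 2340.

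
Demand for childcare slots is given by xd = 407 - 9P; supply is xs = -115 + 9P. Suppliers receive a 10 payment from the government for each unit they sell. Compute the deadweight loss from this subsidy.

Deadweight loss = 225

Pre-subsidy: 407 - 9P = -115 + 9P gives P* = 29, x* = 146.
With the subsidy, sellers receive Ps = Pb + 10 for each unit, where Pb is the price buyers pay.
Supply in terms of Pb becomes xs = -115 + 9(Pb + 10) = -25 + 9Pb. Setting this equal to demand: 407 - 9Pb = -25 + 9Pb, so Pb = 24.
Sellers receive Ps = 24 + 10 = 34; x' = 407 − 9·24 = 191.
The subsidy expands output by 191 − 146 = 45 past the efficient level; on those units the gap between marginal cost and willingness to pay runs from 0 up to 10.
DWL = ½ × 10 × 45 = 225.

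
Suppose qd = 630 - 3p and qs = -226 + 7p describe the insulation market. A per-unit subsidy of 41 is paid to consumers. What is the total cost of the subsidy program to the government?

Pre-subsidy: 630 - 3p = -226 + 7p gives p* = 85.6, q* = 373.2.
With the rebate, buyers effectively pay pb = ps − 41, where ps is the price sellers receive.
Demand in terms of ps becomes qd = 630 − 3(ps − 41) = 753 - 3ps. Setting this equal to supply: 753 - 3ps = -226 + 7ps, so ps = 97.9.
Buyers pay pb = 97.9 − 41 = 56.9; q' = -226 + 7·97.9 = 459.3.
Government outlay = subsidy × quantity = 41 × 459.3 = 18831.3.

Government cost = 18831.3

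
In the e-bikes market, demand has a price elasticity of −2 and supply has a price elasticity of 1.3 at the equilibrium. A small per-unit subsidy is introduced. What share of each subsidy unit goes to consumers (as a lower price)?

Consumer share = 13/33

For a small subsidy around the equilibrium, the benefit split depends on the relative slopes, which at a point are proportional to the elasticities.
Buyer share = εs/(εs + |εd|) = 1.3/(1.3 + 2) = 13/33; seller share = |εd|/(εs + |εd|) = 20/33.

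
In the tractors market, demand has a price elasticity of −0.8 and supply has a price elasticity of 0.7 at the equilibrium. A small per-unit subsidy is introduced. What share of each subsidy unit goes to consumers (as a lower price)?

Consumer share = 7/15

For a small subsidy around the equilibrium, the benefit split depends on the relative slopes, which at a point are proportional to the elasticities.
Buyer share = εs/(εs + |εd|) = 0.7/(0.7 + 0.8) = 7/15; seller share = |εd|/(εs + |εd|) = 8/15.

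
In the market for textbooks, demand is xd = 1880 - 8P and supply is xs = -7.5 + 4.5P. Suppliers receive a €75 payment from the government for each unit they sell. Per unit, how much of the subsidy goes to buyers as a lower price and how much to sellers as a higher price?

Buyers gain €27 per unit; sellers gain €48 per unit

Pre-subsidy: 1880 - 8P = -7.5 + 4.5P gives P* = 151, x* = 672.
With the subsidy, sellers receive Ps = Pb + 75 for each unit, where Pb is the price buyers pay.
Supply in terms of Pb becomes xs = -7.5 + 4.5(Pb + 75) = 330 + 4.5Pb. Setting this equal to demand: 1880 - 8Pb = 330 + 4.5Pb, so Pb = 124.
Sellers receive Ps = 124 + 75 = 199; x' = 1880 − 8·124 = 888.
Buyers' price falls by P* − Pb = 151 − 124 = 27; sellers' price rises by Ps − P* = 199 − 151 = 48.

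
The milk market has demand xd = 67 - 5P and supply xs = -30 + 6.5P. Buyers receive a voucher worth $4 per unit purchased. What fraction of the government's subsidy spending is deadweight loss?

DWL / government spending = 130/831

Pre-subsidy: 67 - 5P = -30 + 6.5P gives P* = 194/23, x* = 571/23.
With the rebate, buyers effectively pay Pb = Ps − 4, where Ps is the price sellers receive.
Demand in terms of Ps becomes xd = 67 − 5(Ps − 4) = 87 - 5Ps. Setting this equal to supply: 87 - 5Ps = -30 + 6.5Ps, so Ps = 234/23.
Buyers pay Pb = 234/23 − 4 = 142/23; x' = -30 + 6.5·(234/23) = 831/23.
ΔCS = ½(571/23 + 831/23)(194/23 − 142/23) = 36452/529; ΔPS = ½(571/23 + 831/23)(234/23 − 194/23) = 28040/529.
Government spending = 4 × 831/23 = 3324/23.
DWL = ½ × 4 × (831/23 − 571/23) = 520/23; fraction = (520/23) / (3324/23) = 130/831.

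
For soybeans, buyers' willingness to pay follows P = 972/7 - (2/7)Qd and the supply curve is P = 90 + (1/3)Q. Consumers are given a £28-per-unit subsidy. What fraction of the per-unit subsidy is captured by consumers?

Pre-subsidy: 972/7 - (2/7)Q = 90 + (1/3)Q gives Q* = 1026/13 and P* = 1512/13.
With the rebate, buyers effectively pay Pb = Ps − 28, where Ps is the price sellers receive.
On the curves, Pb = 972/7 - (2/7)Q and Ps = 90 + (1/3)Q; the wedge Ps − Pb = 28 gives 90 + (1/3)Q − (972/7 - (2/7)Q) = 28, so Q' = 1614/13.
Then Pb = 972/7 − (2/7)·(1614/13) = 1344/13 and Ps = 90 + (1/3)·(1614/13) = 1708/13.
Buyers' price falls by P* − Pb = 1512/13 − 1344/13 = 168/13; sellers' price rises by Ps − P* = 1708/13 − 1512/13 = 196/13.
So consumers capture (168/13)/28 = 6/13 of each unit of subsidy.

Consumer share = 6/13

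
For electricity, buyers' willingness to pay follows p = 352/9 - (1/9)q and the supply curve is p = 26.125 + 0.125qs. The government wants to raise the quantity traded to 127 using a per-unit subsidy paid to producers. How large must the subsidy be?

Required subsidy s = 17 per unit

At q = 127, from the demand curve buyers pay pb = 352/9 − (1/9)·127 = 25; from the supply curve sellers need ps = 26.125 + 0.125·127 = 42.
The subsidy must fill the gap: s = ps − pb = 42 − 25 = 17.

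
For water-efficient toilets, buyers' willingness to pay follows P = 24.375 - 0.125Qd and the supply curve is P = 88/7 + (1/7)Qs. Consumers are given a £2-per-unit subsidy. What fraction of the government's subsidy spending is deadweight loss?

DWL / government spending = 56/773

Pre-subsidy: 24.375 - 0.125Q = 88/7 + (1/7)Q gives Q* = 661/15 and P* = 283/15.
With the rebate, buyers effectively pay Pb = Ps − 2, where Ps is the price sellers receive.
On the curves, Pb = 24.375 - 0.125Q and Ps = 88/7 + (1/7)Q; the wedge Ps − Pb = 2 gives 88/7 + (1/7)Q − (24.375 - 0.125Q) = 2, so Q' = 773/15.
Then Pb = 24.375 − 0.125·(773/15) = 269/15 and Ps = 88/7 + (1/7)·(773/15) = 299/15.
ΔCS = ½(661/15 + 773/15)(283/15 − 269/15) = 3346/75; ΔPS = ½(661/15 + 773/15)(299/15 − 283/15) = 3824/75.
Government spending = 2 × 773/15 = 1546/15.
DWL = ½ × 2 × (773/15 − 661/15) = 112/15; fraction = (112/15) / (1546/15) = 56/773.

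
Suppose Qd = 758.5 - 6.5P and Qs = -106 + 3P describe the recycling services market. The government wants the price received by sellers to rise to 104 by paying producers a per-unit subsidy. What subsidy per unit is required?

Required subsidy s = 19 per unit

At a seller price of 104, quantity supplied is -106 + 3·104 = 206.
Buyers absorb 206 only when they pay Pb with 758.5 − 6.5·Pb = 206, i.e. Pb = 85.
s = Ps − Pb = 104 − 85 = 19.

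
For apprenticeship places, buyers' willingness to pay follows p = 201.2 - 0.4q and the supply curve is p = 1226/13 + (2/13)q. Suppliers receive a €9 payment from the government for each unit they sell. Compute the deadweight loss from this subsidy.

Pre-subsidy: 201.2 - 0.4q = 1226/13 + (2/13)q gives q* = 193 and p* = 124.
With the subsidy, sellers receive ps = pb + 9 for each unit, where pb is the price buyers pay.
On the curves, pb = 201.2 - 0.4q and ps = 1226/13 + (2/13)q; the wedge ps − pb = 9 gives 1226/13 + (2/13)q − (201.2 - 0.4q) = 9, so q' = 209.25.
Then pb = 201.2 − 0.4·209.25 = 117.5 and ps = 1226/13 + (2/13)·209.25 = 126.5.
The subsidy expands output by 209.25 − 193 = 16.25 past the efficient level; on those units the gap between marginal cost and willingness to pay runs from 0 up to 9.
DWL = ½ × 9 × 16.25 = 73.125.

Deadweight loss = €73.125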